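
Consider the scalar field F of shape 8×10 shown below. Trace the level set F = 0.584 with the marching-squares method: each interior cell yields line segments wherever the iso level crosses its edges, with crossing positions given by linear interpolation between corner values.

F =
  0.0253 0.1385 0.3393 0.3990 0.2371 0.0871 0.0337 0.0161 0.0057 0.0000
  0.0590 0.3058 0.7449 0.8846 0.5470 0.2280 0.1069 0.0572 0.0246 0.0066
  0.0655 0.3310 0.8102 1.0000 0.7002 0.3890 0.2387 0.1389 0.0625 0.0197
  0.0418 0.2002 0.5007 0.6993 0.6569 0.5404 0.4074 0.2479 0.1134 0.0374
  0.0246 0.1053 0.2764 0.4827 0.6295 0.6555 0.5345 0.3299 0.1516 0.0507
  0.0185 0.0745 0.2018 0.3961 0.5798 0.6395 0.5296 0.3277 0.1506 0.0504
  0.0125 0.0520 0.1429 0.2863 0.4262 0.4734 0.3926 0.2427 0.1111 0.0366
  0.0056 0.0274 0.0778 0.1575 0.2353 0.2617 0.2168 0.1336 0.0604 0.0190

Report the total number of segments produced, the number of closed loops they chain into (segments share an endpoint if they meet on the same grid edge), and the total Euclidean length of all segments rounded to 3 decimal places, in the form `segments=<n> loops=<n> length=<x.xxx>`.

segments=18 loops=1 length=13.850

cell (0,1): code 0100 → (0.603,2.000)–(1.000,1.634)
cell (0,2): code 1100 → (0.381,3.000)–(0.603,2.000)
cell (0,3): code 1000 → (1.000,3.890)–(0.381,3.000)
cell (1,1): code 0110 → (1.000,1.634)–(2.000,1.528)
cell (1,3): code 1101 → (1.242,4.000)–(1.000,3.890)
cell (1,4): code 1000 → (2.000,4.373)–(1.242,4.000)
cell (2,1): code 0010 → (2.000,1.528)–(2.731,2.000)
cell (2,2): code 0111 → (2.731,2.000)–(3.000,2.419)
cell (2,4): code 1001 → (3.000,4.626)–(2.000,4.373)
cell (3,2): code 0010 → (3.000,2.419)–(3.532,3.000)
cell (3,3): code 0111 → (3.532,3.000)–(4.000,3.690)
cell (3,4): code 1101 → (3.379,5.000)–(3.000,4.626)
cell (3,5): code 1000 → (4.000,5.591)–(3.379,5.000)
cell (4,3): code 0010 → (4.000,3.690)–(4.915,4.000)
cell (4,4): code 0111 → (4.915,4.000)–(5.000,4.070)
cell (4,5): code 1001 → (5.000,5.505)–(4.000,5.591)
cell (5,4): code 0010 → (5.000,4.070)–(5.334,5.000)
cell (5,5): code 0001 → (5.334,5.000)–(5.000,5.505)
total: 18 segments, chained into 1 closed loop(s), length Σ = 13.849557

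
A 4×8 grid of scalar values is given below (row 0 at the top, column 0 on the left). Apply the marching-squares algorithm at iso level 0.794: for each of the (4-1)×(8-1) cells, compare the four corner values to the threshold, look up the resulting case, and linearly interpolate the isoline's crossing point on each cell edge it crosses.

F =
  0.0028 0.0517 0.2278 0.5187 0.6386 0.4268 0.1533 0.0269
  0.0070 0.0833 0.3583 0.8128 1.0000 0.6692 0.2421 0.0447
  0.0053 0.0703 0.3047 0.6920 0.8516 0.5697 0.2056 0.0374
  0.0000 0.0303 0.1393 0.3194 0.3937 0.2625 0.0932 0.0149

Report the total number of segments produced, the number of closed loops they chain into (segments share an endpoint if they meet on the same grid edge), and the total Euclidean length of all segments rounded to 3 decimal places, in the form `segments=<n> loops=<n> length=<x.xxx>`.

cell (0,2): code 0100 → (0.936,3.000)–(1.000,2.959)
cell (0,3): code 1100 → (0.430,4.000)–(0.936,3.000)
cell (0,4): code 1000 → (1.000,4.623)–(0.430,4.000)
cell (1,2): code 0010 → (1.000,2.959)–(1.156,3.000)
cell (1,3): code 0111 → (1.156,3.000)–(2.000,3.639)
cell (1,4): code 1001 → (2.000,4.204)–(1.000,4.623)
cell (2,3): code 0010 → (2.000,3.639)–(2.126,4.000)
cell (2,4): code 0001 → (2.126,4.000)–(2.000,4.204)
total: 8 segments, chained into 1 closed loop(s), length Σ = 4.967266

segments=8 loops=1 length=4.967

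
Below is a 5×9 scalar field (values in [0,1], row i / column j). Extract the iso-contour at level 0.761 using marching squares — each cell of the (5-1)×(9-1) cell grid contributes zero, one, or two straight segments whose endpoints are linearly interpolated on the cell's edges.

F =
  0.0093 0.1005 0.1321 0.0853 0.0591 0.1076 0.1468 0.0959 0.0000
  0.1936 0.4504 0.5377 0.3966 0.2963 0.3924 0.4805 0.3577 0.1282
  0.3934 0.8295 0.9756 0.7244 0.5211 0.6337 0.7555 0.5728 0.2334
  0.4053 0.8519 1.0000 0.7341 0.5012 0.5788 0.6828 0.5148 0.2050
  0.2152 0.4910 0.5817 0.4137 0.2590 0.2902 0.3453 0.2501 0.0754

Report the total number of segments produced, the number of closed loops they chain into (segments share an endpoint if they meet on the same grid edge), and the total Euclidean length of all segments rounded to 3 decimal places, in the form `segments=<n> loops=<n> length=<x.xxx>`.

segments=8 loops=1 length=6.712

cell (1,0): code 0100 → (1.819,1.000)–(2.000,0.843)
cell (1,1): code 1100 → (1.510,2.000)–(1.819,1.000)
cell (1,2): code 1000 → (2.000,2.854)–(1.510,2.000)
cell (2,0): code 0110 → (2.000,0.843)–(3.000,0.796)
cell (2,2): code 1001 → (3.000,2.899)–(2.000,2.854)
cell (3,0): code 0010 → (3.000,0.796)–(3.252,1.000)
cell (3,1): code 0011 → (3.252,1.000)–(3.571,2.000)
cell (3,2): code 0001 → (3.571,2.000)–(3.000,2.899)
total: 8 segments, chained into 1 closed loop(s), length Σ = 6.711823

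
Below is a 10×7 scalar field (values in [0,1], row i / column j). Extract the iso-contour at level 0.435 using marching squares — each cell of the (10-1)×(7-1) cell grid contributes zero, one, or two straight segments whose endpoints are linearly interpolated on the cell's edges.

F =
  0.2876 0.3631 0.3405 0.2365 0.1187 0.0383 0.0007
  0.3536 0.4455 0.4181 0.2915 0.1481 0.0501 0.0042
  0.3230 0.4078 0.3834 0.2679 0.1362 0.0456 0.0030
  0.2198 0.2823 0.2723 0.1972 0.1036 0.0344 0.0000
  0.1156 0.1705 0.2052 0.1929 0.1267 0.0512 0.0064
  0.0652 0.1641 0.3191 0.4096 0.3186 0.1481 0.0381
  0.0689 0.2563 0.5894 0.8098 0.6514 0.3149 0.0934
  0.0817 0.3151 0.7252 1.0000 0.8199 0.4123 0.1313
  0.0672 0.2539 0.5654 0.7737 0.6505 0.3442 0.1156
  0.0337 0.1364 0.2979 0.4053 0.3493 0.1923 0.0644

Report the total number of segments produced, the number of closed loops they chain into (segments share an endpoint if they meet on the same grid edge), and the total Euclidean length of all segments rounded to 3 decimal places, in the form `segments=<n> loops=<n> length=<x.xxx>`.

segments=16 loops=2 length=13.004

cell (0,0): code 0100 → (0.873,1.000)–(1.000,0.886)
cell (0,1): code 1000 → (1.000,1.383)–(0.873,1.000)
cell (1,0): code 0010 → (1.000,0.886)–(1.279,1.000)
cell (1,1): code 0001 → (1.279,1.000)–(1.000,1.383)
cell (5,1): code 0100 → (5.429,2.000)–(6.000,1.536)
cell (5,2): code 1100 → (5.063,3.000)–(5.429,2.000)
cell (5,3): code 1100 → (5.350,4.000)–(5.063,3.000)
cell (5,4): code 1000 → (6.000,4.643)–(5.350,4.000)
cell (6,1): code 0110 → (6.000,1.536)–(7.000,1.292)
cell (6,4): code 1001 → (7.000,4.944)–(6.000,4.643)
cell (7,1): code 0110 → (7.000,1.292)–(8.000,1.581)
cell (7,4): code 1001 → (8.000,4.704)–(7.000,4.944)
cell (8,1): code 0010 → (8.000,1.581)–(8.487,2.000)
cell (8,2): code 0011 → (8.487,2.000)–(8.919,3.000)
cell (8,3): code 0011 → (8.919,3.000)–(8.715,4.000)
cell (8,4): code 0001 → (8.715,4.000)–(8.000,4.704)
total: 16 segments, chained into 2 closed loop(s), length Σ = 13.003837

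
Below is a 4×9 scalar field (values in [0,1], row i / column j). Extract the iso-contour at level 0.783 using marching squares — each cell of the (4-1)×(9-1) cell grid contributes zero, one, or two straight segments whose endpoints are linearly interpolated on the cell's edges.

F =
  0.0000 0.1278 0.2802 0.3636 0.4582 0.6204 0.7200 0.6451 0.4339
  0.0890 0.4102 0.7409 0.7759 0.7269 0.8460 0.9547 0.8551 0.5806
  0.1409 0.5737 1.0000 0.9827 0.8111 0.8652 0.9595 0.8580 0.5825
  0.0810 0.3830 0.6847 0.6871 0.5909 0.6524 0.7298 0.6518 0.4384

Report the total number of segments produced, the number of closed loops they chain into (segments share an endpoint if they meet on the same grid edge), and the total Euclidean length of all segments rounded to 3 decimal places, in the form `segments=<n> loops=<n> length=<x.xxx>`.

cell (0,4): code 0100 → (0.721,5.000)–(1.000,4.471)
cell (0,5): code 1100 → (0.268,6.000)–(0.721,5.000)
cell (0,6): code 1100 → (0.657,7.000)–(0.268,6.000)
cell (0,7): code 1000 → (1.000,7.263)–(0.657,7.000)
cell (1,1): code 0100 → (1.162,2.000)–(2.000,1.491)
cell (1,2): code 1100 → (1.034,3.000)–(1.162,2.000)
cell (1,3): code 1100 → (1.666,4.000)–(1.034,3.000)
cell (1,4): code 1110 → (1.000,4.471)–(1.666,4.000)
cell (1,7): code 1001 → (2.000,7.272)–(1.000,7.263)
cell (2,1): code 0010 → (2.000,1.491)–(2.688,2.000)
cell (2,2): code 0011 → (2.688,2.000)–(2.676,3.000)
cell (2,3): code 0011 → (2.676,3.000)–(2.128,4.000)
cell (2,4): code 0011 → (2.128,4.000)–(2.386,5.000)
cell (2,5): code 0011 → (2.386,5.000)–(2.768,6.000)
cell (2,6): code 0011 → (2.768,6.000)–(2.364,7.000)
cell (2,7): code 0001 → (2.364,7.000)–(2.000,7.272)
total: 16 segments, chained into 1 closed loop(s), length Σ = 14.820815

segments=16 loops=1 length=14.821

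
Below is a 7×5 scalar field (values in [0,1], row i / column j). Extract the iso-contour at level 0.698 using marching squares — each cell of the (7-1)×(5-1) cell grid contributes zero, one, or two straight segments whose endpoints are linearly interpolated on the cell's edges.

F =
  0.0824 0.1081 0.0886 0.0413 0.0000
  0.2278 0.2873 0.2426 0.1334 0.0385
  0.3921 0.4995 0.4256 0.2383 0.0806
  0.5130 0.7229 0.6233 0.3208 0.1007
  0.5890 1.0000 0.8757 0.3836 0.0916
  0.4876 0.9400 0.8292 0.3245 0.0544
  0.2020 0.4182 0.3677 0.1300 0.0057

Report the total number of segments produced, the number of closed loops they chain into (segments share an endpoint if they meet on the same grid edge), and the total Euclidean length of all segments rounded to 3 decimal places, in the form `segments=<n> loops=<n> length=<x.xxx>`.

segments=10 loops=1 length=7.343

cell (2,0): code 0100 → (2.889,1.000)–(3.000,0.881)
cell (2,1): code 1000 → (3.000,1.250)–(2.889,1.000)
cell (3,0): code 0110 → (3.000,0.881)–(4.000,0.265)
cell (3,1): code 1101 → (3.296,2.000)–(3.000,1.250)
cell (3,2): code 1000 → (4.000,2.361)–(3.296,2.000)
cell (4,0): code 0110 → (4.000,0.265)–(5.000,0.465)
cell (4,2): code 1001 → (5.000,2.260)–(4.000,2.361)
cell (5,0): code 0010 → (5.000,0.465)–(5.464,1.000)
cell (5,1): code 0011 → (5.464,1.000)–(5.284,2.000)
cell (5,2): code 0001 → (5.284,2.000)–(5.000,2.260)
total: 10 segments, chained into 1 closed loop(s), length Σ = 7.342681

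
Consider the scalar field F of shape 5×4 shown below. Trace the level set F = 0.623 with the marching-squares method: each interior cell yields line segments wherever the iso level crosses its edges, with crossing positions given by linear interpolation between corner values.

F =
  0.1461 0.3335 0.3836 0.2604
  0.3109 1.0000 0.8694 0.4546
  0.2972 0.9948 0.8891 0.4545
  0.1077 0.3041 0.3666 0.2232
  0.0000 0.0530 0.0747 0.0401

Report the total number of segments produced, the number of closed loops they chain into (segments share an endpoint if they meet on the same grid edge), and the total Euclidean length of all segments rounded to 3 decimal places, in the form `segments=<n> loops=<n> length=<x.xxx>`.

segments=8 loops=1 length=7.124

cell (0,0): code 0100 → (0.434,1.000)–(1.000,0.453)
cell (0,1): code 1100 → (0.493,2.000)–(0.434,1.000)
cell (0,2): code 1000 → (1.000,2.594)–(0.493,2.000)
cell (1,0): code 0110 → (1.000,0.453)–(2.000,0.467)
cell (1,2): code 1001 → (2.000,2.612)–(1.000,2.594)
cell (2,0): code 0010 → (2.000,0.467)–(2.538,1.000)
cell (2,1): code 0011 → (2.538,1.000)–(2.509,2.000)
cell (2,2): code 0001 → (2.509,2.000)–(2.000,2.612)
total: 8 segments, chained into 1 closed loop(s), length Σ = 7.124338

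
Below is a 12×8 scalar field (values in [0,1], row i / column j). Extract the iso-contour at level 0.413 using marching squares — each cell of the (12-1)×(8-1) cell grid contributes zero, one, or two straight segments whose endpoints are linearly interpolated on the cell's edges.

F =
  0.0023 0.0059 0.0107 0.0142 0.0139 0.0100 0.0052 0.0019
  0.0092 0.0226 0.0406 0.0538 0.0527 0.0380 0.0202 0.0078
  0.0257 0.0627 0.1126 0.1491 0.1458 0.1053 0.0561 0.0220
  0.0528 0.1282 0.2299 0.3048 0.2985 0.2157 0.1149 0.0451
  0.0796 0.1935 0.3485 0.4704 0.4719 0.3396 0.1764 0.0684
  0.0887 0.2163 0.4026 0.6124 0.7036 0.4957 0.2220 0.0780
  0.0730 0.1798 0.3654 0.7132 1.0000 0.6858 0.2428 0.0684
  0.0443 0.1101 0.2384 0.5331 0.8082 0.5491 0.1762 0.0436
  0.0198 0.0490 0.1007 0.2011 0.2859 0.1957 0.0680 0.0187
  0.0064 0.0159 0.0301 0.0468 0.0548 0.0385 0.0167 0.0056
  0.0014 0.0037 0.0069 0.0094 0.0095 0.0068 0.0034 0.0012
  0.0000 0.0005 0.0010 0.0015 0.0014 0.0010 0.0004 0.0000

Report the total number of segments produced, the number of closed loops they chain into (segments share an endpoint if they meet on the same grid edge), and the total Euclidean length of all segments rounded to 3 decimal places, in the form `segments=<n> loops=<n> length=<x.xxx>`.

cell (3,2): code 0100 → (3.653,3.000)–(4.000,2.529)
cell (3,3): code 1100 → (3.660,4.000)–(3.653,3.000)
cell (3,4): code 1000 → (4.000,4.445)–(3.660,4.000)
cell (4,2): code 0110 → (4.000,2.529)–(5.000,2.050)
cell (4,4): code 1101 → (4.470,5.000)–(4.000,4.445)
cell (4,5): code 1000 → (5.000,5.302)–(4.470,5.000)
cell (5,2): code 0110 → (5.000,2.050)–(6.000,2.137)
cell (5,5): code 1001 → (6.000,5.616)–(5.000,5.302)
cell (6,2): code 0110 → (6.000,2.137)–(7.000,2.592)
cell (6,5): code 1001 → (7.000,5.365)–(6.000,5.616)
cell (7,2): code 0010 → (7.000,2.592)–(7.362,3.000)
cell (7,3): code 0011 → (7.362,3.000)–(7.757,4.000)
cell (7,4): code 0011 → (7.757,4.000)–(7.385,5.000)
cell (7,5): code 0001 → (7.385,5.000)–(7.000,5.365)
total: 14 segments, chained into 1 closed loop(s), length Σ = 11.990064

segments=14 loops=1 length=11.990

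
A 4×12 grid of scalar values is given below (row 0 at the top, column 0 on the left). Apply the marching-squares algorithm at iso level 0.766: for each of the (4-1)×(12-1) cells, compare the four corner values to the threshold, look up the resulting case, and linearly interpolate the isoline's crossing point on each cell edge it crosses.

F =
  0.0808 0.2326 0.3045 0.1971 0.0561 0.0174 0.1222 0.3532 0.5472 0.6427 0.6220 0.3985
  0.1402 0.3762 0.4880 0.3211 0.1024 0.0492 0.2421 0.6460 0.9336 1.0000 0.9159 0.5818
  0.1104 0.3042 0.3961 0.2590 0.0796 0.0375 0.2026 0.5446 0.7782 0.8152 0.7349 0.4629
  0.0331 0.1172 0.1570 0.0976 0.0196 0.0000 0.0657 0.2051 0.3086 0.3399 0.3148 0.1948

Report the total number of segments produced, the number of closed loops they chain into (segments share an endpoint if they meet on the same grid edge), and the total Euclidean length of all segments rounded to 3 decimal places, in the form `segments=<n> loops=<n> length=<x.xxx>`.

segments=10 loops=1 length=7.621

cell (0,7): code 0100 → (0.566,8.000)–(1.000,7.417)
cell (0,8): code 1100 → (0.345,9.000)–(0.566,8.000)
cell (0,9): code 1100 → (0.490,10.000)–(0.345,9.000)
cell (0,10): code 1000 → (1.000,10.449)–(0.490,10.000)
cell (1,7): code 0110 → (1.000,7.417)–(2.000,7.948)
cell (1,9): code 1011 → (2.000,9.613)–(1.828,10.000)
cell (1,10): code 0001 → (1.828,10.000)–(1.000,10.449)
cell (2,7): code 0010 → (2.000,7.948)–(2.026,8.000)
cell (2,8): code 0011 → (2.026,8.000)–(2.104,9.000)
cell (2,9): code 0001 → (2.104,9.000)–(2.000,9.613)
total: 10 segments, chained into 1 closed loop(s), length Σ = 7.620692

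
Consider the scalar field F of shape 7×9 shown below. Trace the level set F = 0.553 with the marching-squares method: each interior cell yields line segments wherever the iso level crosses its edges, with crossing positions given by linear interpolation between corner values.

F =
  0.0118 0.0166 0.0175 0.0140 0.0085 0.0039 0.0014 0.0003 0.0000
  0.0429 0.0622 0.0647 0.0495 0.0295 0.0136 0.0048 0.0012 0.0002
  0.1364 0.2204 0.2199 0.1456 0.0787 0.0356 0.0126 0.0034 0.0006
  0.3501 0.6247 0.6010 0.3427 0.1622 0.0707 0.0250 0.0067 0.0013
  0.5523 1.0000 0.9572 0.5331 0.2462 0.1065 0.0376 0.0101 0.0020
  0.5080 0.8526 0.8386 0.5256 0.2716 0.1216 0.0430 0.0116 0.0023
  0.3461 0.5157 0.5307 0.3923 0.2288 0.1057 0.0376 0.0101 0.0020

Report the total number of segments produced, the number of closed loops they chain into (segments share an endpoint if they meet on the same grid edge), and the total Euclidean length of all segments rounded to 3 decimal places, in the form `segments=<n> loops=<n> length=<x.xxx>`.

cell (2,0): code 0100 → (2.823,1.000)–(3.000,0.739)
cell (2,1): code 1100 → (2.874,2.000)–(2.823,1.000)
cell (2,2): code 1000 → (3.000,2.186)–(2.874,2.000)
cell (3,0): code 0110 → (3.000,0.739)–(4.000,0.002)
cell (3,2): code 1001 → (4.000,2.953)–(3.000,2.186)
cell (4,0): code 0110 → (4.000,0.002)–(5.000,0.131)
cell (4,2): code 1001 → (5.000,2.912)–(4.000,2.953)
cell (5,0): code 0010 → (5.000,0.131)–(5.889,1.000)
cell (5,1): code 0011 → (5.889,1.000)–(5.928,2.000)
cell (5,2): code 0001 → (5.928,2.000)–(5.000,2.912)
total: 10 segments, chained into 1 closed loop(s), length Σ = 9.598970

segments=10 loops=1 length=9.599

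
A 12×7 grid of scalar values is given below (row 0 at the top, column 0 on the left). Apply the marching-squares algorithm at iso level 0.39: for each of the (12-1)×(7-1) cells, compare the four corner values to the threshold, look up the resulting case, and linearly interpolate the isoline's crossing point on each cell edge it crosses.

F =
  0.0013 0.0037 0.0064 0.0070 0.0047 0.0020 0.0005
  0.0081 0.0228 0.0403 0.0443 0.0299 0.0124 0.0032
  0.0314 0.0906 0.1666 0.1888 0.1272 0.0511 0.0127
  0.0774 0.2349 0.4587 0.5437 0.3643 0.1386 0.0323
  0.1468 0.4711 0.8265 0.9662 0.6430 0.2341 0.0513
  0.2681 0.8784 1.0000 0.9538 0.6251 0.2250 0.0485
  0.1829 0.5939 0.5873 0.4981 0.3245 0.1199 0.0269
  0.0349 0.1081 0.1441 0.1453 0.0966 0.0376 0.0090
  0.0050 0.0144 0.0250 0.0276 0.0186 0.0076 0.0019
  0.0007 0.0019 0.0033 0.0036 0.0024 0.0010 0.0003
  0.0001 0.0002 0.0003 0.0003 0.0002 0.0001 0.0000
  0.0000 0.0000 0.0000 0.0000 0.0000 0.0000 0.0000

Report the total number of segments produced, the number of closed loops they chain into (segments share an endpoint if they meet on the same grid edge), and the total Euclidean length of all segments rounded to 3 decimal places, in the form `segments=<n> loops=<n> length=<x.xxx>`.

cell (2,1): code 0100 → (2.765,2.000)–(3.000,1.693)
cell (2,2): code 1100 → (2.567,3.000)–(2.765,2.000)
cell (2,3): code 1000 → (3.000,3.857)–(2.567,3.000)
cell (3,0): code 0100 → (3.657,1.000)–(4.000,0.750)
cell (3,1): code 1110 → (3.000,1.693)–(3.657,1.000)
cell (3,3): code 1101 → (3.092,4.000)–(3.000,3.857)
cell (3,4): code 1000 → (4.000,4.619)–(3.092,4.000)
cell (4,0): code 0110 → (4.000,0.750)–(5.000,0.200)
cell (4,4): code 1001 → (5.000,4.588)–(4.000,4.619)
cell (5,0): code 0110 → (5.000,0.200)–(6.000,0.504)
cell (5,3): code 1011 → (6.000,3.623)–(5.782,4.000)
cell (5,4): code 0001 → (5.782,4.000)–(5.000,4.588)
cell (6,0): code 0010 → (6.000,0.504)–(6.420,1.000)
cell (6,1): code 0011 → (6.420,1.000)–(6.445,2.000)
cell (6,2): code 0011 → (6.445,2.000)–(6.306,3.000)
cell (6,3): code 0001 → (6.306,3.000)–(6.000,3.623)
total: 16 segments, chained into 1 closed loop(s), length Σ = 12.969299

segments=16 loops=1 length=12.969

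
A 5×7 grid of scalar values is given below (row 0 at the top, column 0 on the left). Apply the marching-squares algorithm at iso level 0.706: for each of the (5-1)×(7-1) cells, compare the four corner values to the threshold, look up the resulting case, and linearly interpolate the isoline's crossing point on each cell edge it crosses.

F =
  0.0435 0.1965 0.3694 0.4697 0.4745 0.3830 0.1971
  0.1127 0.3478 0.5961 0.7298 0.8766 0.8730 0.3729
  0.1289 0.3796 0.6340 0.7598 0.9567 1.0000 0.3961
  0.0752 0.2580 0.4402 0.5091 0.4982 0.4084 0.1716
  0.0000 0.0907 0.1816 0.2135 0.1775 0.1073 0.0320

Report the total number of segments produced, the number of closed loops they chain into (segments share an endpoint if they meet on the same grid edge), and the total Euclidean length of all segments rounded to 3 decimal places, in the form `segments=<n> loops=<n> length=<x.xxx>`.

cell (0,2): code 0100 → (0.908,3.000)–(1.000,2.822)
cell (0,3): code 1100 → (0.576,4.000)–(0.908,3.000)
cell (0,4): code 1100 → (0.659,5.000)–(0.576,4.000)
cell (0,5): code 1000 → (1.000,5.334)–(0.659,5.000)
cell (1,2): code 0110 → (1.000,2.822)–(2.000,2.572)
cell (1,5): code 1001 → (2.000,5.487)–(1.000,5.334)
cell (2,2): code 0010 → (2.000,2.572)–(2.215,3.000)
cell (2,3): code 0011 → (2.215,3.000)–(2.547,4.000)
cell (2,4): code 0011 → (2.547,4.000)–(2.497,5.000)
cell (2,5): code 0001 → (2.497,5.000)–(2.000,5.487)
total: 10 segments, chained into 1 closed loop(s), length Σ = 8.006140

segments=10 loops=1 length=8.006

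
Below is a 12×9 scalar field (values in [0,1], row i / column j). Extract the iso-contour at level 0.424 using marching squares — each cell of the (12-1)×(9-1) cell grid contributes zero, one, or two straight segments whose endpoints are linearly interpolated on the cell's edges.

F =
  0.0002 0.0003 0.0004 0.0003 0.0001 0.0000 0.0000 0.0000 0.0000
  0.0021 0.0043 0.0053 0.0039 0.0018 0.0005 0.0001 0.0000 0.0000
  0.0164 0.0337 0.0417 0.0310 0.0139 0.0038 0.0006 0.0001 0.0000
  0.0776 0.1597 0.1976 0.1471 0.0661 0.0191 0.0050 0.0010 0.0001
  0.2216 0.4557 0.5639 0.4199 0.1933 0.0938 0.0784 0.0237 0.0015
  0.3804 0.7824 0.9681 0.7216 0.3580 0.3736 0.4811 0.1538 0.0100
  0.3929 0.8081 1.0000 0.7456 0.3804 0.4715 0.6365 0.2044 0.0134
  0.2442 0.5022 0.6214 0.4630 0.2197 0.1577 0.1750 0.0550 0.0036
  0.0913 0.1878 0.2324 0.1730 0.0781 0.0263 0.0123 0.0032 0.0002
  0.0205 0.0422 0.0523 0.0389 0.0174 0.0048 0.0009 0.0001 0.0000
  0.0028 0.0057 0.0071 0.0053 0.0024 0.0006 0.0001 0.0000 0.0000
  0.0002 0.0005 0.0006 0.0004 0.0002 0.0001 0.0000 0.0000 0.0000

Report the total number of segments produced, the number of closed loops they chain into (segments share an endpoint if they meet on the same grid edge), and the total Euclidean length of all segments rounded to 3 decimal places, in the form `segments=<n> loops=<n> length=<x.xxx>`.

segments=22 loops=2 length=17.430

cell (3,0): code 0100 → (3.893,1.000)–(4.000,0.865)
cell (3,1): code 1100 → (3.618,2.000)–(3.893,1.000)
cell (3,2): code 1000 → (4.000,2.972)–(3.618,2.000)
cell (4,0): code 0110 → (4.000,0.865)–(5.000,0.108)
cell (4,2): code 1101 → (4.014,3.000)–(4.000,2.972)
cell (4,3): code 1000 → (5.000,3.818)–(4.014,3.000)
cell (4,5): code 0100 → (4.858,6.000)–(5.000,5.469)
cell (4,6): code 1000 → (5.000,6.174)–(4.858,6.000)
cell (5,0): code 0110 → (5.000,0.108)–(6.000,0.075)
cell (5,3): code 1001 → (6.000,3.881)–(5.000,3.818)
cell (5,4): code 0100 → (5.515,5.000)–(6.000,4.479)
cell (5,5): code 1110 → (5.000,5.469)–(5.515,5.000)
cell (5,6): code 1001 → (6.000,6.492)–(5.000,6.174)
cell (6,0): code 0110 → (6.000,0.075)–(7.000,0.697)
cell (6,3): code 1001 → (7.000,3.160)–(6.000,3.881)
cell (6,4): code 0010 → (6.000,4.479)–(6.151,5.000)
cell (6,5): code 0011 → (6.151,5.000)–(6.460,6.000)
cell (6,6): code 0001 → (6.460,6.000)–(6.000,6.492)
cell (7,0): code 0010 → (7.000,0.697)–(7.249,1.000)
cell (7,1): code 0011 → (7.249,1.000)–(7.507,2.000)
cell (7,2): code 0011 → (7.507,2.000)–(7.134,3.000)
cell (7,3): code 0001 → (7.134,3.000)–(7.000,3.160)
total: 22 segments, chained into 2 closed loop(s), length Σ = 17.430301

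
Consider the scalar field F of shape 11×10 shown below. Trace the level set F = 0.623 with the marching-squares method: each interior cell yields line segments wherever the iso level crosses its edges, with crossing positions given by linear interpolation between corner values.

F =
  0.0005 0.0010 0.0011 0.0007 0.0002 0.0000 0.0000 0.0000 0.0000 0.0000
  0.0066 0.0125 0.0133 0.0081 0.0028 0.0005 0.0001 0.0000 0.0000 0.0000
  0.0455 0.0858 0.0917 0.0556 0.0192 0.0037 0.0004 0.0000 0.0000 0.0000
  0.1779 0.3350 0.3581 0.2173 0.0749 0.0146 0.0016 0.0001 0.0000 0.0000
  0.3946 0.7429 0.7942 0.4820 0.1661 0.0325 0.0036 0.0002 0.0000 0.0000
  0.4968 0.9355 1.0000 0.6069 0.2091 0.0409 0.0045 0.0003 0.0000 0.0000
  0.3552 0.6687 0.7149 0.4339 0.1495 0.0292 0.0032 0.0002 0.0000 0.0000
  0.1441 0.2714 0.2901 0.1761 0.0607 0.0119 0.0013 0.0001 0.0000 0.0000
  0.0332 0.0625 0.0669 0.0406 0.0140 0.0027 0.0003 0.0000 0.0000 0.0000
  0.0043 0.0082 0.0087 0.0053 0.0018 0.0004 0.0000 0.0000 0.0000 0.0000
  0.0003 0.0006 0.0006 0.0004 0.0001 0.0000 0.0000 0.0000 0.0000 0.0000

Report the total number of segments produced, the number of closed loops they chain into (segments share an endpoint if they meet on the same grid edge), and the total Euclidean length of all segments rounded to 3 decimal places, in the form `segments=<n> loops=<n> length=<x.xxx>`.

cell (3,0): code 0100 → (3.706,1.000)–(4.000,0.656)
cell (3,1): code 1100 → (3.607,2.000)–(3.706,1.000)
cell (3,2): code 1000 → (4.000,2.548)–(3.607,2.000)
cell (4,0): code 0110 → (4.000,0.656)–(5.000,0.288)
cell (4,2): code 1001 → (5.000,2.959)–(4.000,2.548)
cell (5,0): code 0110 → (5.000,0.288)–(6.000,0.854)
cell (5,2): code 1001 → (6.000,2.327)–(5.000,2.959)
cell (6,0): code 0010 → (6.000,0.854)–(6.115,1.000)
cell (6,1): code 0011 → (6.115,1.000)–(6.216,2.000)
cell (6,2): code 0001 → (6.216,2.000)–(6.000,2.327)
total: 10 segments, chained into 1 closed loop(s), length Σ = 8.193804

segments=10 loops=1 length=8.194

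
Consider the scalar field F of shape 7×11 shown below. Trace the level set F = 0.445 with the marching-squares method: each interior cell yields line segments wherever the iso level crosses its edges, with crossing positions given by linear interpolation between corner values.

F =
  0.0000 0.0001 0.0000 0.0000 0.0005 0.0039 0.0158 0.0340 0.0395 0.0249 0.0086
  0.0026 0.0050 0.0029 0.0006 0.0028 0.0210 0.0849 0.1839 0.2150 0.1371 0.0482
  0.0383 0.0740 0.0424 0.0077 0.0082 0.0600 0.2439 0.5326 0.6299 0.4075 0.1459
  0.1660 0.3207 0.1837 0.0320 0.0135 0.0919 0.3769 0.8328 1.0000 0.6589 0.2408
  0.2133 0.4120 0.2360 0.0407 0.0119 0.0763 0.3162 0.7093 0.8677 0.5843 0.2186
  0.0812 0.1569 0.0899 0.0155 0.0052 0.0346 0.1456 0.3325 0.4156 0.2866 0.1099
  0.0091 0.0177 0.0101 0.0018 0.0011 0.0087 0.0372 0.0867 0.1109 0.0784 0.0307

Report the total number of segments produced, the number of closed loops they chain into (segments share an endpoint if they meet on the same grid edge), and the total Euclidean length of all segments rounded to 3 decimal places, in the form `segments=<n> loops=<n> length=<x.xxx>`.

segments=12 loops=1 length=10.444

cell (1,6): code 0100 → (1.749,7.000)–(2.000,6.697)
cell (1,7): code 1100 → (1.554,8.000)–(1.749,7.000)
cell (1,8): code 1000 → (2.000,8.831)–(1.554,8.000)
cell (2,6): code 0110 → (2.000,6.697)–(3.000,6.149)
cell (2,8): code 1101 → (2.149,9.000)–(2.000,8.831)
cell (2,9): code 1000 → (3.000,9.512)–(2.149,9.000)
cell (3,6): code 0110 → (3.000,6.149)–(4.000,6.328)
cell (3,9): code 1001 → (4.000,9.381)–(3.000,9.512)
cell (4,6): code 0010 → (4.000,6.328)–(4.701,7.000)
cell (4,7): code 0011 → (4.701,7.000)–(4.935,8.000)
cell (4,8): code 0011 → (4.935,8.000)–(4.468,9.000)
cell (4,9): code 0001 → (4.468,9.000)–(4.000,9.381)
total: 12 segments, chained into 1 closed loop(s), length Σ = 10.443658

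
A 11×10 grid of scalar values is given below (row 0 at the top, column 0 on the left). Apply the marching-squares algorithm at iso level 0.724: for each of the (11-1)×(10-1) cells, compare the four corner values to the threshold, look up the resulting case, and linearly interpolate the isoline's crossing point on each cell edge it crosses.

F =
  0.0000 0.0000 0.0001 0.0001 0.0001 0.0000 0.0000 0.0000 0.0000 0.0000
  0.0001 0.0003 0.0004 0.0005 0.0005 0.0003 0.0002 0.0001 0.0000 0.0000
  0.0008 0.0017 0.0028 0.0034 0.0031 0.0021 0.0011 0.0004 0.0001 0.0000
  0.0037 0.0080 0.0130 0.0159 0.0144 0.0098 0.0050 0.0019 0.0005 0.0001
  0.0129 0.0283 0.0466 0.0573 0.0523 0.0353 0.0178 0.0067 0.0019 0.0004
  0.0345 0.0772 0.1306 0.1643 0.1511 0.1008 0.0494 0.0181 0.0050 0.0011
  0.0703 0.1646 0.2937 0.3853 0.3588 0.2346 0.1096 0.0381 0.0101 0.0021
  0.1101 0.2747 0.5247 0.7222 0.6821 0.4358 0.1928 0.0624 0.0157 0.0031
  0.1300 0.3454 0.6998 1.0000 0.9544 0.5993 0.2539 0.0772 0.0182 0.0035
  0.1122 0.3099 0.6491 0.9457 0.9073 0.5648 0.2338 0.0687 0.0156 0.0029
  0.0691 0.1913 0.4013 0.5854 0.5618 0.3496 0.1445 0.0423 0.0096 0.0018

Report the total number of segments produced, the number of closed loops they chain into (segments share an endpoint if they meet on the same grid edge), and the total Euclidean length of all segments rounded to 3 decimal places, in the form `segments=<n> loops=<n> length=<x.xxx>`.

segments=8 loops=1 length=8.177

cell (7,2): code 0100 → (7.006,3.000)–(8.000,2.081)
cell (7,3): code 1100 → (7.154,4.000)–(7.006,3.000)
cell (7,4): code 1000 → (8.000,4.649)–(7.154,4.000)
cell (8,2): code 0110 → (8.000,2.081)–(9.000,2.253)
cell (8,4): code 1001 → (9.000,4.535)–(8.000,4.649)
cell (9,2): code 0010 → (9.000,2.253)–(9.615,3.000)
cell (9,3): code 0011 → (9.615,3.000)–(9.531,4.000)
cell (9,4): code 0001 → (9.531,4.000)–(9.000,4.535)
total: 8 segments, chained into 1 closed loop(s), length Σ = 8.177148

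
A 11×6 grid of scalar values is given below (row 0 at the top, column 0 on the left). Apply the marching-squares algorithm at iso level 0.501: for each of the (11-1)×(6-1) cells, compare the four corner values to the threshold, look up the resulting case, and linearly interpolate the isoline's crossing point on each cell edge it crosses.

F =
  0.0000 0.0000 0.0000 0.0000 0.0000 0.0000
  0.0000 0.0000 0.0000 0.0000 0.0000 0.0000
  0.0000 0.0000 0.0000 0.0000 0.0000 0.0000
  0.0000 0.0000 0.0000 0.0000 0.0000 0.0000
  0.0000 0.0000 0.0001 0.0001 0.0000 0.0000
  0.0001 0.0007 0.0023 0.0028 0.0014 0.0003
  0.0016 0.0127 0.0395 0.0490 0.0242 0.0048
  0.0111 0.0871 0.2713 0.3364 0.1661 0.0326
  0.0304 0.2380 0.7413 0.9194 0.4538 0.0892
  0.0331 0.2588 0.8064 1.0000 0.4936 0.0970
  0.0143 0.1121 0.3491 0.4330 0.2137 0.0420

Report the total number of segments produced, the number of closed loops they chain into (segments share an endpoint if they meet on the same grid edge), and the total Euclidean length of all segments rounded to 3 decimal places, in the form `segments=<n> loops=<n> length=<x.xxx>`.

cell (7,1): code 0100 → (7.489,2.000)–(8.000,1.523)
cell (7,2): code 1100 → (7.282,3.000)–(7.489,2.000)
cell (7,3): code 1000 → (8.000,3.899)–(7.282,3.000)
cell (8,1): code 0110 → (8.000,1.523)–(9.000,1.442)
cell (8,3): code 1001 → (9.000,3.985)–(8.000,3.899)
cell (9,1): code 0010 → (9.000,1.442)–(9.668,2.000)
cell (9,2): code 0011 → (9.668,2.000)–(9.880,3.000)
cell (9,3): code 0001 → (9.880,3.000)–(9.000,3.985)
total: 8 segments, chained into 1 closed loop(s), length Σ = 8.091156

segments=8 loops=1 length=8.091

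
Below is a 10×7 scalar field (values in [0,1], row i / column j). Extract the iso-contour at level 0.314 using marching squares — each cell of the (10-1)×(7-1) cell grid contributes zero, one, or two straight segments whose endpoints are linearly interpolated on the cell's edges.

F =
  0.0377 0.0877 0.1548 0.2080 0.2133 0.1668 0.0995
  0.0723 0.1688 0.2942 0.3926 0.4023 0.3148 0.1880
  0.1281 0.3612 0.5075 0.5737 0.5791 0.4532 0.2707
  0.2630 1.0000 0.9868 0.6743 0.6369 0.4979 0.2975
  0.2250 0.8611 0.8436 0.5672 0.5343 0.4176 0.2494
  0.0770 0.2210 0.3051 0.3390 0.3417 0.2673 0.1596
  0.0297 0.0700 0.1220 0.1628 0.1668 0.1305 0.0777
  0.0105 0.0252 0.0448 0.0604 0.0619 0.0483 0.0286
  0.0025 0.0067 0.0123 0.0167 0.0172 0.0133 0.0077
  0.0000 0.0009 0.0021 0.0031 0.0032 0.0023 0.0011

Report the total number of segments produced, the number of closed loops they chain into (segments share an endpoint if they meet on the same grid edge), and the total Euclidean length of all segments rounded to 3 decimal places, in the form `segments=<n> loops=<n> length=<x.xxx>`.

cell (0,2): code 0100 → (0.574,3.000)–(1.000,2.201)
cell (0,3): code 1100 → (0.533,4.000)–(0.574,3.000)
cell (0,4): code 1100 → (0.995,5.000)–(0.533,4.000)
cell (0,5): code 1000 → (1.000,5.006)–(0.995,5.000)
cell (1,0): code 0100 → (1.755,1.000)–(2.000,0.798)
cell (1,1): code 1100 → (1.093,2.000)–(1.755,1.000)
cell (1,2): code 1110 → (1.000,2.201)–(1.093,2.000)
cell (1,5): code 1001 → (2.000,5.763)–(1.000,5.006)
cell (2,0): code 0110 → (2.000,0.798)–(3.000,0.069)
cell (2,5): code 1001 → (3.000,5.918)–(2.000,5.763)
cell (3,0): code 0110 → (3.000,0.069)–(4.000,0.140)
cell (3,5): code 1001 → (4.000,5.616)–(3.000,5.918)
cell (4,0): code 0010 → (4.000,0.140)–(4.855,1.000)
cell (4,1): code 0011 → (4.855,1.000)–(4.983,2.000)
cell (4,2): code 0111 → (4.983,2.000)–(5.000,2.263)
cell (4,4): code 1011 → (5.000,4.372)–(4.689,5.000)
cell (4,5): code 0001 → (4.689,5.000)–(4.000,5.616)
cell (5,2): code 0010 → (5.000,2.263)–(5.142,3.000)
cell (5,3): code 0011 → (5.142,3.000)–(5.158,4.000)
cell (5,4): code 0001 → (5.158,4.000)–(5.000,4.372)
total: 20 segments, chained into 1 closed loop(s), length Σ = 16.568984

segments=20 loops=1 length=16.569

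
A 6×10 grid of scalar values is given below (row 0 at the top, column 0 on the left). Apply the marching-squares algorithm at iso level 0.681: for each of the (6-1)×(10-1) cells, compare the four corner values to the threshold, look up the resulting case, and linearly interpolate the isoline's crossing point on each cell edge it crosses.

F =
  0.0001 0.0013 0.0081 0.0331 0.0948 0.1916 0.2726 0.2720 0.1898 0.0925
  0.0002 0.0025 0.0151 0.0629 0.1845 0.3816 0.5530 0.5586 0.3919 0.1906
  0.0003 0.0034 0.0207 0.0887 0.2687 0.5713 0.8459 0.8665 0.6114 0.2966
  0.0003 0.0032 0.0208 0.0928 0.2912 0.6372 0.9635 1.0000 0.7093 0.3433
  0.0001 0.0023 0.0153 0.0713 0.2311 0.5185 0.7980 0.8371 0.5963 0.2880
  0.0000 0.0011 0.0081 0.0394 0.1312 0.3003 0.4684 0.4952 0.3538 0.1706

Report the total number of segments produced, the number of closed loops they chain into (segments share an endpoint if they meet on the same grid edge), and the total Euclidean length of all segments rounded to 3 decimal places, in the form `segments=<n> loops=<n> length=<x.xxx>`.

segments=12 loops=1 length=9.396

cell (1,5): code 0100 → (1.437,6.000)–(2.000,5.399)
cell (1,6): code 1100 → (1.398,7.000)–(1.437,6.000)
cell (1,7): code 1000 → (2.000,7.727)–(1.398,7.000)
cell (2,5): code 0110 → (2.000,5.399)–(3.000,5.134)
cell (2,7): code 1101 → (2.711,8.000)–(2.000,7.727)
cell (2,8): code 1000 → (3.000,8.077)–(2.711,8.000)
cell (3,5): code 0110 → (3.000,5.134)–(4.000,5.581)
cell (3,7): code 1011 → (4.000,7.648)–(3.250,8.000)
cell (3,8): code 0001 → (3.250,8.000)–(3.000,8.077)
cell (4,5): code 0010 → (4.000,5.581)–(4.355,6.000)
cell (4,6): code 0011 → (4.355,6.000)–(4.457,7.000)
cell (4,7): code 0001 → (4.457,7.000)–(4.000,7.648)
total: 12 segments, chained into 1 closed loop(s), length Σ = 9.395960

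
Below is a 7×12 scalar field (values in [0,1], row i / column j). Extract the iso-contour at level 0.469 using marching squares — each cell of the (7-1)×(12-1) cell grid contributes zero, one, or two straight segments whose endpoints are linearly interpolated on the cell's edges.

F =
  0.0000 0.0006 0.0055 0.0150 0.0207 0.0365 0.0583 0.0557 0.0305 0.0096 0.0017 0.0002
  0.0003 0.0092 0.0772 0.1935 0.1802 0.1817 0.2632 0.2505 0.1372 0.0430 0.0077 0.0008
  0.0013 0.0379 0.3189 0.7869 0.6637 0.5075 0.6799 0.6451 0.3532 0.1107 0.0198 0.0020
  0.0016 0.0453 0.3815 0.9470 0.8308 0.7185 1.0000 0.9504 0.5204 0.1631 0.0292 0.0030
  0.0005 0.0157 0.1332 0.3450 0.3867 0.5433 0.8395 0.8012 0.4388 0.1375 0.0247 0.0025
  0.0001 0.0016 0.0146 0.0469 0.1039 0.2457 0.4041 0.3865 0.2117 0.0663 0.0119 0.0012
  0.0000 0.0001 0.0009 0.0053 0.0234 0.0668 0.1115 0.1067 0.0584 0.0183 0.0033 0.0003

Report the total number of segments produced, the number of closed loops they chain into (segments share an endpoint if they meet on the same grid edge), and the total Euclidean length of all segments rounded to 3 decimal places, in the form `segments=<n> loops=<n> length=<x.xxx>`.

segments=18 loops=1 length=15.554

cell (1,2): code 0100 → (1.464,3.000)–(2.000,2.321)
cell (1,3): code 1100 → (1.597,4.000)–(1.464,3.000)
cell (1,4): code 1100 → (1.882,5.000)–(1.597,4.000)
cell (1,5): code 1100 → (1.494,6.000)–(1.882,5.000)
cell (1,6): code 1100 → (1.554,7.000)–(1.494,6.000)
cell (1,7): code 1000 → (2.000,7.603)–(1.554,7.000)
cell (2,2): code 0110 → (2.000,2.321)–(3.000,2.155)
cell (2,7): code 1101 → (2.693,8.000)–(2.000,7.603)
cell (2,8): code 1000 → (3.000,8.144)–(2.693,8.000)
cell (3,2): code 0010 → (3.000,2.155)–(3.794,3.000)
cell (3,3): code 0011 → (3.794,3.000)–(3.815,4.000)
cell (3,4): code 0111 → (3.815,4.000)–(4.000,4.526)
cell (3,7): code 1011 → (4.000,7.917)–(3.630,8.000)
cell (3,8): code 0001 → (3.630,8.000)–(3.000,8.144)
cell (4,4): code 0010 → (4.000,4.526)–(4.250,5.000)
cell (4,5): code 0011 → (4.250,5.000)–(4.851,6.000)
cell (4,6): code 0011 → (4.851,6.000)–(4.801,7.000)
cell (4,7): code 0001 → (4.801,7.000)–(4.000,7.917)
total: 18 segments, chained into 1 closed loop(s), length Σ = 15.553943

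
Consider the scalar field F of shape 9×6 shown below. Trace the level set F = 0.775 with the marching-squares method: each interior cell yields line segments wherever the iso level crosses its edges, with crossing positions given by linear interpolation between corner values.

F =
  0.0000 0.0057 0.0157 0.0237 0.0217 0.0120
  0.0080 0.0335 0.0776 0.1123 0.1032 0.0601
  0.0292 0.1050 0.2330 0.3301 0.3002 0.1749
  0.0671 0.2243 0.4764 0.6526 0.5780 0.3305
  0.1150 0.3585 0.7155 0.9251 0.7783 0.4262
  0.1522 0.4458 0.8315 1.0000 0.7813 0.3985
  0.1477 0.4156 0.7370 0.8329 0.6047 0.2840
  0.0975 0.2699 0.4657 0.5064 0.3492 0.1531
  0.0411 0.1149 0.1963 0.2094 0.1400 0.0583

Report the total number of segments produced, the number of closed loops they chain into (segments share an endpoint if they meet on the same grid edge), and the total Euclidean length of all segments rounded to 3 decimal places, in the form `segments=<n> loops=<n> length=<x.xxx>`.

cell (3,2): code 0100 → (3.449,3.000)–(4.000,2.284)
cell (3,3): code 1100 → (3.984,4.000)–(3.449,3.000)
cell (3,4): code 1000 → (4.000,4.009)–(3.984,4.000)
cell (4,1): code 0100 → (4.513,2.000)–(5.000,1.854)
cell (4,2): code 1110 → (4.000,2.284)–(4.513,2.000)
cell (4,4): code 1001 → (5.000,4.016)–(4.000,4.009)
cell (5,1): code 0010 → (5.000,1.854)–(5.598,2.000)
cell (5,2): code 0111 → (5.598,2.000)–(6.000,2.396)
cell (5,3): code 1011 → (6.000,3.254)–(5.036,4.000)
cell (5,4): code 0001 → (5.036,4.000)–(5.000,4.016)
cell (6,2): code 0010 → (6.000,2.396)–(6.177,3.000)
cell (6,3): code 0001 → (6.177,3.000)–(6.000,3.254)
total: 12 segments, chained into 1 closed loop(s), length Σ = 7.528696

segments=12 loops=1 length=7.529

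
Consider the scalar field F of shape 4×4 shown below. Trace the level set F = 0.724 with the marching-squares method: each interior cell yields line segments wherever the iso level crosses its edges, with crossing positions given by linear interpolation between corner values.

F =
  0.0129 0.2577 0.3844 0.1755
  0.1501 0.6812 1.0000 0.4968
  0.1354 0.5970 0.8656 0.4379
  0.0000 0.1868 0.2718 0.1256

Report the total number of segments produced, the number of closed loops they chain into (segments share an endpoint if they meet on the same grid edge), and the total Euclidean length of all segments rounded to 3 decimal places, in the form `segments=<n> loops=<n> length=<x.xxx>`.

segments=6 loops=1 length=4.749

cell (0,1): code 0100 → (0.552,2.000)–(1.000,1.134)
cell (0,2): code 1000 → (1.000,2.548)–(0.552,2.000)
cell (1,1): code 0110 → (1.000,1.134)–(2.000,1.473)
cell (1,2): code 1001 → (2.000,2.331)–(1.000,2.548)
cell (2,1): code 0010 → (2.000,1.473)–(2.238,2.000)
cell (2,2): code 0001 → (2.238,2.000)–(2.000,2.331)
total: 6 segments, chained into 1 closed loop(s), length Σ = 4.749104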